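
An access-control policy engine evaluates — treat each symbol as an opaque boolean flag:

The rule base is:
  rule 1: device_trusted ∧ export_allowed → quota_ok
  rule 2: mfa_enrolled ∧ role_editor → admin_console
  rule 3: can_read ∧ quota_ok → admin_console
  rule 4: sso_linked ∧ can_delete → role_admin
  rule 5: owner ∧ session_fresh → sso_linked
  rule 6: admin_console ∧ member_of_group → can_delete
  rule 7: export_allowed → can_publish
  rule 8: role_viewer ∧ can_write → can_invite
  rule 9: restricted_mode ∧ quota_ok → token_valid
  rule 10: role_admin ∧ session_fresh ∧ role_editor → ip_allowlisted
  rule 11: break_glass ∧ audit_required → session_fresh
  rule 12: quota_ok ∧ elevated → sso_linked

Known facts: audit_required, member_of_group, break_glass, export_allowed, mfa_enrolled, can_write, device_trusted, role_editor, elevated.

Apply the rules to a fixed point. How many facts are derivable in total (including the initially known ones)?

Round 1 — rule 1, rule 2, rule 7, rule 11, derive quota_ok, admin_console, can_publish, session_fresh.
Round 2 — rule 6, rule 12, derive can_delete, sso_linked.
Round 3 — rule 4, derive role_admin.
Round 4 — rule 10, derive ip_allowlisted.
Closure: {admin_console, audit_required, break_glass, can_delete, can_publish, can_write, device_trusted, elevated, export_allowed, ip_allowlisted, member_of_group, mfa_enrolled, quota_ok, role_admin, role_editor, session_fresh, sso_linked} — 17 facts.

17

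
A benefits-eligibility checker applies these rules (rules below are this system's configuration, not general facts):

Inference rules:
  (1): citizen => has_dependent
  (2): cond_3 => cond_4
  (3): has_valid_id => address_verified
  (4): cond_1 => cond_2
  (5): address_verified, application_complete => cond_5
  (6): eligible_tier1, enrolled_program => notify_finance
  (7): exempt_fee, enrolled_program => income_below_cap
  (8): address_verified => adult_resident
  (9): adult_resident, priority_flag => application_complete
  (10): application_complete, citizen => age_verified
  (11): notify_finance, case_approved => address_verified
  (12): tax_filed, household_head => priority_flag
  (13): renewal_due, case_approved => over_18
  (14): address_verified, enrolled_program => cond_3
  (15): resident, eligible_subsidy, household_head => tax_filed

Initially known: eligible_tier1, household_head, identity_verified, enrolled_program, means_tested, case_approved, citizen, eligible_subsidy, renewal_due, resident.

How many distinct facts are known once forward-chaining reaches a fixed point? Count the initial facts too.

Round 1: (1) [citizen => has_dependent]; (6) [eligible_tier1, enrolled_program => notify_finance]; (13) [renewal_due, case_approved => over_18]; (15) [resident, eligible_subsidy, household_head => tax_filed]. Adds has_dependent, notify_finance, over_18, tax_filed.
Round 2: (11) [notify_finance, case_approved => address_verified]; (12) [tax_filed, household_head => priority_flag]. Adds address_verified, priority_flag.
Round 3: (8) [address_verified => adult_resident]; (14) [address_verified, enrolled_program => cond_3]. Adds adult_resident, cond_3.
Round 4: (2) [cond_3 => cond_4]; (9) [adult_resident, priority_flag => application_complete]. Adds cond_4, application_complete.
Round 5: (5) [address_verified, application_complete => cond_5]; (10) [application_complete, citizen => age_verified]. Adds cond_5, age_verified.
Closure: {address_verified, adult_resident, age_verified, application_complete, case_approved, citizen, cond_3, cond_4, cond_5, eligible_subsidy, eligible_tier1, enrolled_program, has_dependent, household_head, identity_verified, means_tested, notify_finance, over_18, priority_flag, renewal_due, resident, tax_filed} — 22 facts.

22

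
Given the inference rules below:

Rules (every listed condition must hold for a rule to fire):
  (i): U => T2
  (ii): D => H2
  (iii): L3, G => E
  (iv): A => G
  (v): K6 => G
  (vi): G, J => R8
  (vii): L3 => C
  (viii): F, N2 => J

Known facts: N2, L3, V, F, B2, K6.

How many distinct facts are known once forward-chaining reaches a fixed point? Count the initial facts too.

Round 1 — (v), (vii), (viii), derive G, C, J.
Round 2 — (iii), (vi), derive E, R8.
Closure: {B2, C, E, F, G, J, K6, L3, N2, R8, V} — 11 facts.

11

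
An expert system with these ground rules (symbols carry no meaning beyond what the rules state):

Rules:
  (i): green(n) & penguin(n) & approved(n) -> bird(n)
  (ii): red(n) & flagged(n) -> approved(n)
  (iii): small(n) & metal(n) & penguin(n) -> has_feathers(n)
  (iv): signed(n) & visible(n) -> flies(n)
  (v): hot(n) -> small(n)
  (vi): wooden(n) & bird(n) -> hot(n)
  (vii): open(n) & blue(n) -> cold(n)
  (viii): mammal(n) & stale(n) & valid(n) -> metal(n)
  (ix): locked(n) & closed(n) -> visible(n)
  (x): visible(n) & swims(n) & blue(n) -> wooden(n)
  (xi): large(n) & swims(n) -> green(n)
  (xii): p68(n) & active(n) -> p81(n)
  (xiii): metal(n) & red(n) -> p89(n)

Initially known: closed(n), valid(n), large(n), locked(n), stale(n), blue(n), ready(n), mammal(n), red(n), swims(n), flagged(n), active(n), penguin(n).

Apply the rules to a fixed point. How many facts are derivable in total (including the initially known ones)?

23

Round 1: (ii) [red(n) & flagged(n) -> approved(n)]; (viii) [mammal(n) & stale(n) & valid(n) -> metal(n)]; (ix) [locked(n) & closed(n) -> visible(n)]; (xi) [large(n) & swims(n) -> green(n)]. Adds approved(n), metal(n), visible(n), green(n).
Round 2: (i) [green(n) & penguin(n) & approved(n) -> bird(n)]; (x) [visible(n) & swims(n) & blue(n) -> wooden(n)]; (xiii) [metal(n) & red(n) -> p89(n)]. Adds bird(n), wooden(n), p89(n).
Round 3: (vi) [wooden(n) & bird(n) -> hot(n)]. Adds hot(n).
Round 4: (v) [hot(n) -> small(n)]. Adds small(n).
Round 5: (iii) [small(n) & metal(n) & penguin(n) -> has_feathers(n)]. Adds has_feathers(n).
Closure: {active(n), approved(n), bird(n), blue(n), closed(n), flagged(n), green(n), has_feathers(n), hot(n), large(n), locked(n), mammal(n), metal(n), p89(n), penguin(n), ready(n), red(n), small(n), stale(n), swims(n), valid(n), visible(n), wooden(n)} — 23 facts.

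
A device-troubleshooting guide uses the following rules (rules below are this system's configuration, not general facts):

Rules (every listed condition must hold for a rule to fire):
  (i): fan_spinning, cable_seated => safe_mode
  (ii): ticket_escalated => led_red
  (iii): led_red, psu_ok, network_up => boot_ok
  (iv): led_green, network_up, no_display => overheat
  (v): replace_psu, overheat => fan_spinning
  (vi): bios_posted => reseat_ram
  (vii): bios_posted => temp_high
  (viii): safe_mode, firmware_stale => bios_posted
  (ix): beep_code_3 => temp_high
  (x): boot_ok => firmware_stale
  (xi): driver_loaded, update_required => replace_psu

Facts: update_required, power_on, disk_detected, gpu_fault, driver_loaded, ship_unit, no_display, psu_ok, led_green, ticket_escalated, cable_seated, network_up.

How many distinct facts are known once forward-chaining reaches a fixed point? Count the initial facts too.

22

Round 1: (ii) [ticket_escalated => led_red]; (iv) [led_green, network_up, no_display => overheat]; (xi) [driver_loaded, update_required => replace_psu]. New: led_red, overheat, replace_psu.
Round 2: (iii) [led_red, psu_ok, network_up => boot_ok]; (v) [replace_psu, overheat => fan_spinning]. New: boot_ok, fan_spinning.
Round 3: (i) [fan_spinning, cable_seated => safe_mode]; (x) [boot_ok => firmware_stale]. New: safe_mode, firmware_stale.
Round 4: (viii) [safe_mode, firmware_stale => bios_posted]. New: bios_posted.
Round 5: (vi) [bios_posted => reseat_ram]; (vii) [bios_posted => temp_high]. New: reseat_ram, temp_high.
Closure: {bios_posted, boot_ok, cable_seated, disk_detected, driver_loaded, fan_spinning, firmware_stale, gpu_fault, led_green, led_red, network_up, no_display, overheat, power_on, psu_ok, replace_psu, reseat_ram, safe_mode, ship_unit, temp_high, ticket_escalated, update_required} — 22 facts.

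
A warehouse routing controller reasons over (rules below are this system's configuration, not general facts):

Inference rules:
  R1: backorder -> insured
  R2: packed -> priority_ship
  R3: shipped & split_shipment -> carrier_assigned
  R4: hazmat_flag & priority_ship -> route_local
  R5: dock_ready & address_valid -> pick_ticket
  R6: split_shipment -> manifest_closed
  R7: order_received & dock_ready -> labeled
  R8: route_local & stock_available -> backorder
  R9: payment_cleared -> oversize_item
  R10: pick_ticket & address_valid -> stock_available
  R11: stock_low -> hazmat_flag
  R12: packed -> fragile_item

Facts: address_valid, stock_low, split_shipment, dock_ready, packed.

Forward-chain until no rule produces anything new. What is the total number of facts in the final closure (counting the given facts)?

Round 1: R2 [packed -> priority_ship]; R5 [dock_ready & address_valid -> pick_ticket]; R6 [split_shipment -> manifest_closed]; R11 [stock_low -> hazmat_flag]; R12 [packed -> fragile_item]. Adds priority_ship, pick_ticket, manifest_closed, hazmat_flag, fragile_item.
Round 2: R4 [hazmat_flag & priority_ship -> route_local]; R10 [pick_ticket & address_valid -> stock_available]. Adds route_local, stock_available.
Round 3: R8 [route_local & stock_available -> backorder]. Adds backorder.
Round 4: R1 [backorder -> insured]. Adds insured.
Closure: {address_valid, backorder, dock_ready, fragile_item, hazmat_flag, insured, manifest_closed, packed, pick_ticket, priority_ship, route_local, split_shipment, stock_available, stock_low} — 14 facts.

14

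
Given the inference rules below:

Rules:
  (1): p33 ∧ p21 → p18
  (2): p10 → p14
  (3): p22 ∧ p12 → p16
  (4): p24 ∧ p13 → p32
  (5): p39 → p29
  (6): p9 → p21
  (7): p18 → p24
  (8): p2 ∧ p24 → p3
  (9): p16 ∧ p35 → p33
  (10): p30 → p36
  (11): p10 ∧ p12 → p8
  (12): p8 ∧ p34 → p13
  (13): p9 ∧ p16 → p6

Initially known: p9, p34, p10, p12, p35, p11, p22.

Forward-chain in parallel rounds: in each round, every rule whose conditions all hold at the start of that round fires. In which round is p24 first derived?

Round 1: (2) [p10 → p14]; (3) [p22 ∧ p12 → p16]; (6) [p9 → p21]; (11) [p10 ∧ p12 → p8]. Adds p14, p16, p21, p8.
Round 2: (9) [p16 ∧ p35 → p33]; (12) [p8 ∧ p34 → p13]; (13) [p9 ∧ p16 → p6]. Adds p33, p13, p6.
Round 3: (1) [p33 ∧ p21 → p18]. Adds p18.
Round 4: (7) [p18 → p24]. Adds p24.
p24 first appears in round 4.

4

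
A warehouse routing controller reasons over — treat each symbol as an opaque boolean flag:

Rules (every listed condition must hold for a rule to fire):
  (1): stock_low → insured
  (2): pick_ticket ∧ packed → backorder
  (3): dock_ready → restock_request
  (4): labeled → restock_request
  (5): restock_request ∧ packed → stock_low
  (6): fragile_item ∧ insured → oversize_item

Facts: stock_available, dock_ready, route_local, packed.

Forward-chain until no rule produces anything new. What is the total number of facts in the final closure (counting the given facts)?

Round 1: (3) [dock_ready → restock_request]. New: restock_request.
Round 2: (5) [restock_request ∧ packed → stock_low]. New: stock_low.
Round 3: (1) [stock_low → insured]. New: insured.
Closure: {dock_ready, insured, packed, restock_request, route_local, stock_available, stock_low} — 7 facts.

7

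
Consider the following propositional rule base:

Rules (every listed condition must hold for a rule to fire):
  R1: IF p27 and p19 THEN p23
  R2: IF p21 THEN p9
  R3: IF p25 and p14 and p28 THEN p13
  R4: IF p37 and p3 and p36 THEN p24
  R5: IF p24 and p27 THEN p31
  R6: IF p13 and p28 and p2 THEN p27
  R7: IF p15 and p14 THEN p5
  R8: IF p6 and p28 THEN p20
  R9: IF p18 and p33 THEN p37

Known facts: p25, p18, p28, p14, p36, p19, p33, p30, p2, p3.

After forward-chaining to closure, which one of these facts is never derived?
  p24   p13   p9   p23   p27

Round 1 fires R3, R9, giving p13, p37.
Round 2 fires R4, R6, giving p24, p27.
Round 3 fires R1, R5, giving p23, p31.
Derived: p13 (round 1), p24 (round 2), p23 (round 3), p27 (round 2). p9 never appears in any round.

p9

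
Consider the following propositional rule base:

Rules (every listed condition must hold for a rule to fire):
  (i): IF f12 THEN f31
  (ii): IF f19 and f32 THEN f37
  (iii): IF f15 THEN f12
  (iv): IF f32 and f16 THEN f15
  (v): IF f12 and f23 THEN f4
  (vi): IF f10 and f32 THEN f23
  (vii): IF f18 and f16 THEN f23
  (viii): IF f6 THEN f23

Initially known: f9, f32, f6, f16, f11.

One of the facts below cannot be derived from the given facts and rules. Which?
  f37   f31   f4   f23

Round 1: (iv) [IF f32 and f16 THEN f15]; (viii) [IF f6 THEN f23]. Adds f15, f23.
Round 2: (iii) [IF f15 THEN f12]. Adds f12.
Round 3: (i) [IF f12 THEN f31]; (v) [IF f12 and f23 THEN f4]. Adds f31, f4.
Derived: f23 (round 1), f4 (round 3), f31 (round 3). f37 never appears in any round.

f37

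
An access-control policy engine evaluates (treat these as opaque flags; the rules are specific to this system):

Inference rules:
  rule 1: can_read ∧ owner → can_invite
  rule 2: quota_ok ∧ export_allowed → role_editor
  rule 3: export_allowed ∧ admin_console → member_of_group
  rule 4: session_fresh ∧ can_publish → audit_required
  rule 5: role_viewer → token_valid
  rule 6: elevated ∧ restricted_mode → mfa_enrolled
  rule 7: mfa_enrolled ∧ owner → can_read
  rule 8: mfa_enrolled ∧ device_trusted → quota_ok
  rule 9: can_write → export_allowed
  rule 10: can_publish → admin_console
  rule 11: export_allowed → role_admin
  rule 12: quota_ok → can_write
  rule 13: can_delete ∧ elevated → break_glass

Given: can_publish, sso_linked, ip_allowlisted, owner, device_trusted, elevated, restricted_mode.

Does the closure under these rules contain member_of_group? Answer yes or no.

Round 1 fires rule 6, rule 10, giving mfa_enrolled, admin_console.
Round 2 fires rule 7, rule 8, giving can_read, quota_ok.
Round 3 fires rule 1, rule 12, giving can_invite, can_write.
Round 4 fires rule 9, giving export_allowed.
Round 5 fires rule 2, rule 3, rule 11, giving role_editor, member_of_group, role_admin.
member_of_group appears in round 5, so it is derivable.

yes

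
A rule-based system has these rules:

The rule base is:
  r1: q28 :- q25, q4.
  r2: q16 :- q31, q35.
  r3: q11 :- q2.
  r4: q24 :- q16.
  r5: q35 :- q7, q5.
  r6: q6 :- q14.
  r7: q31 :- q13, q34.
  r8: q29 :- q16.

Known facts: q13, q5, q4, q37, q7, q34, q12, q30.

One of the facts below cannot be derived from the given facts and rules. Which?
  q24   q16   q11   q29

q11

Round 1 — r5, r7, derive q35, q31.
Round 2 — r2, derive q16.
Round 3 — r4, r8, derive q24, q29.
Derived: q29 (round 3), q16 (round 2), q24 (round 3). q11 never appears in any round.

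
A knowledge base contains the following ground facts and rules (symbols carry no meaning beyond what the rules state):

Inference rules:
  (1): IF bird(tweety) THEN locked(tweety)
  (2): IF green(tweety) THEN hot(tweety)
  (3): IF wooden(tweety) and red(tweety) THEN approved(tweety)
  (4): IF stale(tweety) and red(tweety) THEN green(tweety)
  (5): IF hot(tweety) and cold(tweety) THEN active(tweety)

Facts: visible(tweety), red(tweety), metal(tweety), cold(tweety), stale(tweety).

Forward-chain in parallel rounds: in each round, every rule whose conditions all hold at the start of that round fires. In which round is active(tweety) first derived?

3

Round 1: (4) [IF stale(tweety) and red(tweety) THEN green(tweety)]. Adds green(tweety).
Round 2: (2) [IF green(tweety) THEN hot(tweety)]. Adds hot(tweety).
Round 3: (5) [IF hot(tweety) and cold(tweety) THEN active(tweety)]. Adds active(tweety).
active(tweety) first appears in round 3.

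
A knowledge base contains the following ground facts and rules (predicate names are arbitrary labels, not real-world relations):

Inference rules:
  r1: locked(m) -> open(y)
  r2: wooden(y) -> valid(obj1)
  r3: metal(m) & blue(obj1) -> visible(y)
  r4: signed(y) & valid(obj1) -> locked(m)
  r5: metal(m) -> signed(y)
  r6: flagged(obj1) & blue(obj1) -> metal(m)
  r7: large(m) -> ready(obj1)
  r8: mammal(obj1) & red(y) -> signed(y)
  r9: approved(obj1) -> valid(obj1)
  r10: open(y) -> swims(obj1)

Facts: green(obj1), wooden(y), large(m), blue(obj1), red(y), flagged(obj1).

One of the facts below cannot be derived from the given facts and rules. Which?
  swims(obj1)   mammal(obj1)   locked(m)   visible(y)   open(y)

Round 1: r2 [wooden(y) -> valid(obj1)]; r6 [flagged(obj1) & blue(obj1) -> metal(m)]; r7 [large(m) -> ready(obj1)]. New: valid(obj1), metal(m), ready(obj1).
Round 2: r3 [metal(m) & blue(obj1) -> visible(y)]; r5 [metal(m) -> signed(y)]. New: visible(y), signed(y).
Round 3: r4 [signed(y) & valid(obj1) -> locked(m)]. New: locked(m).
Round 4: r1 [locked(m) -> open(y)]. New: open(y).
Round 5: r10 [open(y) -> swims(obj1)]. New: swims(obj1).
Derived: open(y) (round 4), swims(obj1) (round 5), locked(m) (round 3), visible(y) (round 2). mammal(obj1) never appears in any round.

mammal(obj1)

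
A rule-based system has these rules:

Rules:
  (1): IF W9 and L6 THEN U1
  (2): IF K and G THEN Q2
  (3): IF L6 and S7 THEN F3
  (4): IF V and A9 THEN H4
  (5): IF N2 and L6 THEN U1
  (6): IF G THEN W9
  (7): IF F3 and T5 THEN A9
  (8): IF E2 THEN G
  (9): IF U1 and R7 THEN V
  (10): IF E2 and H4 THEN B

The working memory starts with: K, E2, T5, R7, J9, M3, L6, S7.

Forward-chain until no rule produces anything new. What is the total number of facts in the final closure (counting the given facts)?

[1] (3) [IF L6 and S7 THEN F3]; (8) [IF E2 THEN G]. ⇒ new: F3, G.
[2] (2) [IF K and G THEN Q2]; (6) [IF G THEN W9]; (7) [IF F3 and T5 THEN A9]. ⇒ new: Q2, W9, A9.
[3] (1) [IF W9 and L6 THEN U1]. ⇒ new: U1.
[4] (9) [IF U1 and R7 THEN V]. ⇒ new: V.
[5] (4) [IF V and A9 THEN H4]. ⇒ new: H4.
[6] (10) [IF E2 and H4 THEN B]. ⇒ new: B.
Closure: {A9, B, E2, F3, G, H4, J9, K, L6, M3, Q2, R7, S7, T5, U1, V, W9} — 17 facts.

17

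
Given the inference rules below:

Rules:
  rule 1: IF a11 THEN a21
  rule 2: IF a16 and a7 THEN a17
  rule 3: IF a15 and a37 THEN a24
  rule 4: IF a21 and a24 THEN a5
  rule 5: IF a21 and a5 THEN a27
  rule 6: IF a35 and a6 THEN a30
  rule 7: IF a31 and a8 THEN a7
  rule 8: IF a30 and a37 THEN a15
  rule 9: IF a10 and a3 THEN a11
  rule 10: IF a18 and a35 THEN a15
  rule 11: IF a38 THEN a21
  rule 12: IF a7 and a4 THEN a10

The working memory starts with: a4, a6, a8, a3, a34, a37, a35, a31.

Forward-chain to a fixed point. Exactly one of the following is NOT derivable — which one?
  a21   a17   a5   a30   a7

a17

Round 1: rule 6 [IF a35 and a6 THEN a30]; rule 7 [IF a31 and a8 THEN a7]. New: a30, a7.
Round 2: rule 8 [IF a30 and a37 THEN a15]; rule 12 [IF a7 and a4 THEN a10]. New: a15, a10.
Round 3: rule 3 [IF a15 and a37 THEN a24]; rule 9 [IF a10 and a3 THEN a11]. New: a24, a11.
Round 4: rule 1 [IF a11 THEN a21]. New: a21.
Round 5: rule 4 [IF a21 and a24 THEN a5]. New: a5.
Round 6: rule 5 [IF a21 and a5 THEN a27]. New: a27.
Derived: a30 (round 1), a7 (round 1), a5 (round 5), a21 (round 4). a17 never appears in any round.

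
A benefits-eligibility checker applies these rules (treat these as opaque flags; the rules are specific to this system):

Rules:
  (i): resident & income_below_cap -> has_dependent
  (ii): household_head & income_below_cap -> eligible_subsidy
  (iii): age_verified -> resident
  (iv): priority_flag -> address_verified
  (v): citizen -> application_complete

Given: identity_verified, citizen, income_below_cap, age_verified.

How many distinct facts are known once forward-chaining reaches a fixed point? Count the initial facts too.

7

Round 1 — (iii), (v), derive resident, application_complete.
Round 2 — (i), derive has_dependent.
Closure: {age_verified, application_complete, citizen, has_dependent, identity_verified, income_below_cap, resident} — 7 facts.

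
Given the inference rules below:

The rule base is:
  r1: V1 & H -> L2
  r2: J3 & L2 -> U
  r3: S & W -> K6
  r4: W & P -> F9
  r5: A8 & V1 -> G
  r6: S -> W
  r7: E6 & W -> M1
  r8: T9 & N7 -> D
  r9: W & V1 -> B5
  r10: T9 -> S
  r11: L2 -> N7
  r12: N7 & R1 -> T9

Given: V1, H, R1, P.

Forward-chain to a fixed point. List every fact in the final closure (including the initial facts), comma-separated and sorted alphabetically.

B5, D, F9, H, K6, L2, N7, P, R1, S, T9, V1, W

Round 1 fires r1, giving L2.
Round 2 fires r11, giving N7.
Round 3 fires r12, giving T9.
Round 4 fires r8, r10, giving D, S.
Round 5 fires r6, giving W.
Round 6 fires r3, r4, r9, giving K6, F9, B5.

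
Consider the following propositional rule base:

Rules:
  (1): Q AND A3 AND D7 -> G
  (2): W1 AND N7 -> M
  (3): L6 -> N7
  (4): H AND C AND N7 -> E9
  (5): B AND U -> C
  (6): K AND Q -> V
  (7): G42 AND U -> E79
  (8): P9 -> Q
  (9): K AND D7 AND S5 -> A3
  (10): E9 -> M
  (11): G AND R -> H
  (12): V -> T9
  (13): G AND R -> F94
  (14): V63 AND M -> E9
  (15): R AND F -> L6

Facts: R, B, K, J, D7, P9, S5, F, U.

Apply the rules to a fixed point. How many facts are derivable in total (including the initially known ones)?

21

Round 1 fires (5), (8), (9), (15), giving C, Q, A3, L6.
Round 2 fires (1), (3), (6), giving G, N7, V.
Round 3 fires (11), (12), (13), giving H, T9, F94.
Round 4 fires (4), giving E9.
Round 5 fires (10), giving M.
Closure: {A3, B, C, D7, E9, F, F94, G, H, J, K, L6, M, N7, P9, Q, R, S5, T9, U, V} — 21 facts.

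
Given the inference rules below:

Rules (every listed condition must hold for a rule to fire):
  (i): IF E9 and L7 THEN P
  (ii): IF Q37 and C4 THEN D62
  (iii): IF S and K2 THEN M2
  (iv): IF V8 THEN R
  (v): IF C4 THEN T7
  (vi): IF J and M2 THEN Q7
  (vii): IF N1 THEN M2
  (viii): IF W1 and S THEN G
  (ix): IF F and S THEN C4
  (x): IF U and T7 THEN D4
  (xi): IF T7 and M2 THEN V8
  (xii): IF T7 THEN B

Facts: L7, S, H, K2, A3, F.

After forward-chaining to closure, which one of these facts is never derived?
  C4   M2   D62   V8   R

D62

Round 1 fires (iii), (ix), giving M2, C4.
Round 2 fires (v), giving T7.
Round 3 fires (xi), (xii), giving V8, B.
Round 4 fires (iv), giving R.
Derived: M2 (round 1), C4 (round 1), V8 (round 3), R (round 4). D62 never appears in any round.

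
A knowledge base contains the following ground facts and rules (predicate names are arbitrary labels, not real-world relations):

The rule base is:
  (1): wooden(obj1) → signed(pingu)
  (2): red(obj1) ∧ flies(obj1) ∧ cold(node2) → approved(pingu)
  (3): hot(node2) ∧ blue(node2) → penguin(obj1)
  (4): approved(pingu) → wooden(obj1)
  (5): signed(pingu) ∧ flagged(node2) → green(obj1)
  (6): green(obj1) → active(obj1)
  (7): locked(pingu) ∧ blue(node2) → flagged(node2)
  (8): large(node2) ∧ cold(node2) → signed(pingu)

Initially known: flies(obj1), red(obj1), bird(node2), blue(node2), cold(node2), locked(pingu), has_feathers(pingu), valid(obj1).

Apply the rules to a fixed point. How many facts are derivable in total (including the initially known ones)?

14

Round 1: (2) [red(obj1) ∧ flies(obj1) ∧ cold(node2) → approved(pingu)]; (7) [locked(pingu) ∧ blue(node2) → flagged(node2)]. Adds approved(pingu), flagged(node2).
Round 2: (4) [approved(pingu) → wooden(obj1)]. Adds wooden(obj1).
Round 3: (1) [wooden(obj1) → signed(pingu)]. Adds signed(pingu).
Round 4: (5) [signed(pingu) ∧ flagged(node2) → green(obj1)]. Adds green(obj1).
Round 5: (6) [green(obj1) → active(obj1)]. Adds active(obj1).
Closure: {active(obj1), approved(pingu), bird(node2), blue(node2), cold(node2), flagged(node2), flies(obj1), green(obj1), has_feathers(pingu), locked(pingu), red(obj1), signed(pingu), valid(obj1), wooden(obj1)} — 14 facts.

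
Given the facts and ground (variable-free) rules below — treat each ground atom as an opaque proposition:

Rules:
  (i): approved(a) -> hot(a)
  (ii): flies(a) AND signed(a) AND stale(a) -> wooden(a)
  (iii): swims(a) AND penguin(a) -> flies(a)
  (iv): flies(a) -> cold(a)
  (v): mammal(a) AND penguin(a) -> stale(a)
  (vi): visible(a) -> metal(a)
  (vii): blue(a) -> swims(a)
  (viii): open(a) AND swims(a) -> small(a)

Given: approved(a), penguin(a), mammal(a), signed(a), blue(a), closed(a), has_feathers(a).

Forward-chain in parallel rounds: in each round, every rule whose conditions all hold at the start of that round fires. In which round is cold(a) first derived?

3

Round 1: (i) [approved(a) -> hot(a)]; (v) [mammal(a) AND penguin(a) -> stale(a)]; (vii) [blue(a) -> swims(a)]. Adds hot(a), stale(a), swims(a).
Round 2: (iii) [swims(a) AND penguin(a) -> flies(a)]. Adds flies(a).
Round 3: (ii) [flies(a) AND signed(a) AND stale(a) -> wooden(a)]; (iv) [flies(a) -> cold(a)]. Adds wooden(a), cold(a).
cold(a) first appears in round 3.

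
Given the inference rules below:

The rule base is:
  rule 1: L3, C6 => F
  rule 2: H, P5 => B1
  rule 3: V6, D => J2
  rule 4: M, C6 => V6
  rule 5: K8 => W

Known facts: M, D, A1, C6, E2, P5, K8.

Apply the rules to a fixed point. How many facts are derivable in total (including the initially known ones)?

Round 1 — rule 4, rule 5, derive V6, W.
Round 2 — rule 3, derive J2.
Closure: {A1, C6, D, E2, J2, K8, M, P5, V6, W} — 10 facts.

10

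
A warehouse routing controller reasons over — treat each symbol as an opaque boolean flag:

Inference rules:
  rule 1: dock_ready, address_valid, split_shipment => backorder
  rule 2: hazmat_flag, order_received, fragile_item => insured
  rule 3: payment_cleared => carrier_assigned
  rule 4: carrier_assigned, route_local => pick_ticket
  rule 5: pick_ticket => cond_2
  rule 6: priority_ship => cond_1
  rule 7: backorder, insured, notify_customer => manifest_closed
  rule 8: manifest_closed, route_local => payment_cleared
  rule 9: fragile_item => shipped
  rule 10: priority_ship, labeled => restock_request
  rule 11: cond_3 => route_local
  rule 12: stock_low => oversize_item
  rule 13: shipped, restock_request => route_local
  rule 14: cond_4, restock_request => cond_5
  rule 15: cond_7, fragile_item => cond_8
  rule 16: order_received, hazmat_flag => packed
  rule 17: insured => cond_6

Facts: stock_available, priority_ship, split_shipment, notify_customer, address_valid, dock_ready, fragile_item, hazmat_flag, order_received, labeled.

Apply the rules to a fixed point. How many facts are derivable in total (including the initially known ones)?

Round 1: rule 1 [dock_ready, address_valid, split_shipment => backorder]; rule 2 [hazmat_flag, order_received, fragile_item => insured]; rule 6 [priority_ship => cond_1]; rule 9 [fragile_item => shipped]; rule 10 [priority_ship, labeled => restock_request]; rule 16 [order_received, hazmat_flag => packed]. Adds backorder, insured, cond_1, shipped, restock_request, packed.
Round 2: rule 7 [backorder, insured, notify_customer => manifest_closed]; rule 13 [shipped, restock_request => route_local]; rule 17 [insured => cond_6]. Adds manifest_closed, route_local, cond_6.
Round 3: rule 8 [manifest_closed, route_local => payment_cleared]. Adds payment_cleared.
Round 4: rule 3 [payment_cleared => carrier_assigned]. Adds carrier_assigned.
Round 5: rule 4 [carrier_assigned, route_local => pick_ticket]. Adds pick_ticket.
Round 6: rule 5 [pick_ticket => cond_2]. Adds cond_2.
Closure: {address_valid, backorder, carrier_assigned, cond_1, cond_2, cond_6, dock_ready, fragile_item, hazmat_flag, insured, labeled, manifest_closed, notify_customer, order_received, packed, payment_cleared, pick_ticket, priority_ship, restock_request, route_local, shipped, split_shipment, stock_available} — 23 facts.

23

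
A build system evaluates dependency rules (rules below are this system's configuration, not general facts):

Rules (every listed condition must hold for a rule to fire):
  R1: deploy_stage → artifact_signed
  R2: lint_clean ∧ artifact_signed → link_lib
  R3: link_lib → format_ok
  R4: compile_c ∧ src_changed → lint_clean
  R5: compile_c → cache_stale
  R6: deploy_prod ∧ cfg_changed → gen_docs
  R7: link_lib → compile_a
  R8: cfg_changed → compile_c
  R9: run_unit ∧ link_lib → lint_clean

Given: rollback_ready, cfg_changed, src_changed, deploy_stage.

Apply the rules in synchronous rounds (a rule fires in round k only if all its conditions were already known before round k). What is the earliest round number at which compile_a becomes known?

Round 1 fires R1, R8, giving artifact_signed, compile_c.
Round 2 fires R4, R5, giving lint_clean, cache_stale.
Round 3 fires R2, giving link_lib.
Round 4 fires R3, R7, giving format_ok, compile_a.
compile_a first appears in round 4.

4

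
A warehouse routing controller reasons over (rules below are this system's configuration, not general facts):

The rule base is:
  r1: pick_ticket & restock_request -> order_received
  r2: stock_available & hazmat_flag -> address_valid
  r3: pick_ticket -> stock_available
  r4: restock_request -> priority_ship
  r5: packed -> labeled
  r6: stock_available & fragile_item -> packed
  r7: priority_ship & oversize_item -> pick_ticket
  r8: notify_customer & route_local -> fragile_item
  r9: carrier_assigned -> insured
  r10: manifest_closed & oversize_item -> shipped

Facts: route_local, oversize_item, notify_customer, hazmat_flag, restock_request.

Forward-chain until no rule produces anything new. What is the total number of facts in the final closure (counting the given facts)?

Round 1: r4 [restock_request -> priority_ship]; r8 [notify_customer & route_local -> fragile_item]. New: priority_ship, fragile_item.
Round 2: r7 [priority_ship & oversize_item -> pick_ticket]. New: pick_ticket.
Round 3: r1 [pick_ticket & restock_request -> order_received]; r3 [pick_ticket -> stock_available]. New: order_received, stock_available.
Round 4: r2 [stock_available & hazmat_flag -> address_valid]; r6 [stock_available & fragile_item -> packed]. New: address_valid, packed.
Round 5: r5 [packed -> labeled]. New: labeled.
Closure: {address_valid, fragile_item, hazmat_flag, labeled, notify_customer, order_received, oversize_item, packed, pick_ticket, priority_ship, restock_request, route_local, stock_available} — 13 facts.

13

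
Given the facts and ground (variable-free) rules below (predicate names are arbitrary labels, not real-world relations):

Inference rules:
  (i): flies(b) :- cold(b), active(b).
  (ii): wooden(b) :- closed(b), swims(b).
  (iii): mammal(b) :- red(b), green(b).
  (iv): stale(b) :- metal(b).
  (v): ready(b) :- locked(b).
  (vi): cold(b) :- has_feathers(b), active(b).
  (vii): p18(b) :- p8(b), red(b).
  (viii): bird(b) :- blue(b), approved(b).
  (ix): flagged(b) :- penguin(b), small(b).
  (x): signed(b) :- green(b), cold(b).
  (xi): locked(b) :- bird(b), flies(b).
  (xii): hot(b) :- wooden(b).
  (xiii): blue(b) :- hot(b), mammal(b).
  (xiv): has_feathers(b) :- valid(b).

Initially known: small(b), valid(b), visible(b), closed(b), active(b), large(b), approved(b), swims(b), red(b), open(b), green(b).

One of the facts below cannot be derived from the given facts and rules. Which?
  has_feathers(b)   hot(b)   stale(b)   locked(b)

stale(b)

Round 1: (ii) [wooden(b) :- closed(b), swims(b).]; (iii) [mammal(b) :- red(b), green(b).]; (xiv) [has_feathers(b) :- valid(b).]. New: wooden(b), mammal(b), has_feathers(b).
Round 2: (vi) [cold(b) :- has_feathers(b), active(b).]; (xii) [hot(b) :- wooden(b).]. New: cold(b), hot(b).
Round 3: (i) [flies(b) :- cold(b), active(b).]; (x) [signed(b) :- green(b), cold(b).]; (xiii) [blue(b) :- hot(b), mammal(b).]. New: flies(b), signed(b), blue(b).
Round 4: (viii) [bird(b) :- blue(b), approved(b).]. New: bird(b).
Round 5: (xi) [locked(b) :- bird(b), flies(b).]. New: locked(b).
Round 6: (v) [ready(b) :- locked(b).]. New: ready(b).
Derived: hot(b) (round 2), locked(b) (round 5), has_feathers(b) (round 1). stale(b) never appears in any round.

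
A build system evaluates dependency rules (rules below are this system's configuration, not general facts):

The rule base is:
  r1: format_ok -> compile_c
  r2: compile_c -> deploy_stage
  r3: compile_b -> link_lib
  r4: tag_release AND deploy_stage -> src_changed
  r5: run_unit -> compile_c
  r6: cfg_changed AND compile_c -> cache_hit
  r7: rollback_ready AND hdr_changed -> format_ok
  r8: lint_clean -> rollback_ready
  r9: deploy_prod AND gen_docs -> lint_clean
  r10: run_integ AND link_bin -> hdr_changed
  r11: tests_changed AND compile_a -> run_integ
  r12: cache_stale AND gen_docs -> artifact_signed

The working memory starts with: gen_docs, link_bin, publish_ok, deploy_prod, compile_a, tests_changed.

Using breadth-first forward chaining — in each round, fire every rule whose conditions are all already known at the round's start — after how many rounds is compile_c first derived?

4

[1] r9 [deploy_prod AND gen_docs -> lint_clean]; r11 [tests_changed AND compile_a -> run_integ]. ⇒ new: lint_clean, run_integ.
[2] r8 [lint_clean -> rollback_ready]; r10 [run_integ AND link_bin -> hdr_changed]. ⇒ new: rollback_ready, hdr_changed.
[3] r7 [rollback_ready AND hdr_changed -> format_ok]. ⇒ new: format_ok.
[4] r1 [format_ok -> compile_c]. ⇒ new: compile_c.
compile_c first appears in round 4.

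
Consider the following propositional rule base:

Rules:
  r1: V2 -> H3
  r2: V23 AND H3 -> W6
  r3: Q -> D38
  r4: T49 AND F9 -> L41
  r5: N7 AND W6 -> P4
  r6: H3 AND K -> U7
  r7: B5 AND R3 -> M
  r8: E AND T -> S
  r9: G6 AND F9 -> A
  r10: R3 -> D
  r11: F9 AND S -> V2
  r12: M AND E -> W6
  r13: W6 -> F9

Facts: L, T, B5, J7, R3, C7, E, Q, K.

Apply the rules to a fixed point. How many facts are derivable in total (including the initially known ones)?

Round 1: r3 [Q -> D38]; r7 [B5 AND R3 -> M]; r8 [E AND T -> S]; r10 [R3 -> D]. New: D38, M, S, D.
Round 2: r12 [M AND E -> W6]. New: W6.
Round 3: r13 [W6 -> F9]. New: F9.
Round 4: r11 [F9 AND S -> V2]. New: V2.
Round 5: r1 [V2 -> H3]. New: H3.
Round 6: r6 [H3 AND K -> U7]. New: U7.
Closure: {B5, C7, D, D38, E, F9, H3, J7, K, L, M, Q, R3, S, T, U7, V2, W6} — 18 facts.

18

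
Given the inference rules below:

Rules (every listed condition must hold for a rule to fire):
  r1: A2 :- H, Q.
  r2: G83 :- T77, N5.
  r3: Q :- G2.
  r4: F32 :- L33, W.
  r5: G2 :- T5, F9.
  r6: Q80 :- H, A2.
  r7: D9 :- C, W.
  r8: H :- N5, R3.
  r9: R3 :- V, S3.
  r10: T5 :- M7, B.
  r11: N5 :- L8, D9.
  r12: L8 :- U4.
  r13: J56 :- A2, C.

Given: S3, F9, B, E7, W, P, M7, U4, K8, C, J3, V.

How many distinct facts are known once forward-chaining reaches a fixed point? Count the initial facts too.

Round 1: r7 [D9 :- C, W.]; r9 [R3 :- V, S3.]; r10 [T5 :- M7, B.]; r12 [L8 :- U4.]. Adds D9, R3, T5, L8.
Round 2: r5 [G2 :- T5, F9.]; r11 [N5 :- L8, D9.]. Adds G2, N5.
Round 3: r3 [Q :- G2.]; r8 [H :- N5, R3.]. Adds Q, H.
Round 4: r1 [A2 :- H, Q.]. Adds A2.
Round 5: r6 [Q80 :- H, A2.]; r13 [J56 :- A2, C.]. Adds Q80, J56.
Closure: {A2, B, C, D9, E7, F9, G2, H, J3, J56, K8, L8, M7, N5, P, Q, Q80, R3, S3, T5, U4, V, W} — 23 facts.

23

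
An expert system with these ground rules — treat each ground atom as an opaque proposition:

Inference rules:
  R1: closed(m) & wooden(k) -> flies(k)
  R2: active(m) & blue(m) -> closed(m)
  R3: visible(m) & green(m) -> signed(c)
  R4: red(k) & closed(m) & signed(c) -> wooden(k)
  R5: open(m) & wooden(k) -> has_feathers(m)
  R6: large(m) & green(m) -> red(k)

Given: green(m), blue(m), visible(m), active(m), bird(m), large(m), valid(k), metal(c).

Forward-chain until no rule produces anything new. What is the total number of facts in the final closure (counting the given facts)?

[1] R2 [active(m) & blue(m) -> closed(m)]; R3 [visible(m) & green(m) -> signed(c)]; R6 [large(m) & green(m) -> red(k)]. ⇒ new: closed(m), signed(c), red(k).
[2] R4 [red(k) & closed(m) & signed(c) -> wooden(k)]. ⇒ new: wooden(k).
[3] R1 [closed(m) & wooden(k) -> flies(k)]. ⇒ new: flies(k).
Closure: {active(m), bird(m), blue(m), closed(m), flies(k), green(m), large(m), metal(c), red(k), signed(c), valid(k), visible(m), wooden(k)} — 13 facts.

13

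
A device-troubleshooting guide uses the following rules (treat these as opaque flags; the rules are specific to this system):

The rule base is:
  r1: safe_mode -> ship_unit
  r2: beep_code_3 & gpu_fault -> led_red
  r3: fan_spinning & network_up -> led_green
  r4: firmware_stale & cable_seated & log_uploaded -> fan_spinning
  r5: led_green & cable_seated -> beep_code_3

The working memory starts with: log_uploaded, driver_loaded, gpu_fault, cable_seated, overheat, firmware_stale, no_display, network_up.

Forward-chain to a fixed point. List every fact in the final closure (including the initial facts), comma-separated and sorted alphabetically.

Round 1: r4 [firmware_stale & cable_seated & log_uploaded -> fan_spinning]. New: fan_spinning.
Round 2: r3 [fan_spinning & network_up -> led_green]. New: led_green.
Round 3: r5 [led_green & cable_seated -> beep_code_3]. New: beep_code_3.
Round 4: r2 [beep_code_3 & gpu_fault -> led_red]. New: led_red.

beep_code_3, cable_seated, driver_loaded, fan_spinning, firmware_stale, gpu_fault, led_green, led_red, log_uploaded, network_up, no_display, overheat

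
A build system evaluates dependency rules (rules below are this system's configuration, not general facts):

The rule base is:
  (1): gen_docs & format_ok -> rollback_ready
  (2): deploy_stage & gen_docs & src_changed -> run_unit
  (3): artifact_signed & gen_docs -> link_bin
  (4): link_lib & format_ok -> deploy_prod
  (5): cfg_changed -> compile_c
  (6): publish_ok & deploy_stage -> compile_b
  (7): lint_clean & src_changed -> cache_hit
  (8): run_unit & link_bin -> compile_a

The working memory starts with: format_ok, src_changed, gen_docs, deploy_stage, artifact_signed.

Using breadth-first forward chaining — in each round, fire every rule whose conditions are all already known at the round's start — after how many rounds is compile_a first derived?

Round 1 — (1), (2), (3), derive rollback_ready, run_unit, link_bin.
Round 2 — (8), derive compile_a.
compile_a first appears in round 2.

2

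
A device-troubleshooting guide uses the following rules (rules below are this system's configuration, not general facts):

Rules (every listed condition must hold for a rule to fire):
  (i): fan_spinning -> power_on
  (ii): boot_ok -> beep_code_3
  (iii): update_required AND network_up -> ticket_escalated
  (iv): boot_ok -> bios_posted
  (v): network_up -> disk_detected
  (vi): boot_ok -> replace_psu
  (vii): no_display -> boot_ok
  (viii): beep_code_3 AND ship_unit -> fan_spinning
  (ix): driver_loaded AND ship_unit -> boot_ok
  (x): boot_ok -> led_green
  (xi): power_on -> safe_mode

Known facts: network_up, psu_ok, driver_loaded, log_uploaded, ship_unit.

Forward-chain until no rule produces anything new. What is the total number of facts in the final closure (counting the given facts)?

14

Round 1 — (v), (ix), derive disk_detected, boot_ok.
Round 2 — (ii), (iv), (vi), (x), derive beep_code_3, bios_posted, replace_psu, led_green.
Round 3 — (viii), derive fan_spinning.
Round 4 — (i), derive power_on.
Round 5 — (xi), derive safe_mode.
Closure: {beep_code_3, bios_posted, boot_ok, disk_detected, driver_loaded, fan_spinning, led_green, log_uploaded, network_up, power_on, psu_ok, replace_psu, safe_mode, ship_unit} — 14 facts.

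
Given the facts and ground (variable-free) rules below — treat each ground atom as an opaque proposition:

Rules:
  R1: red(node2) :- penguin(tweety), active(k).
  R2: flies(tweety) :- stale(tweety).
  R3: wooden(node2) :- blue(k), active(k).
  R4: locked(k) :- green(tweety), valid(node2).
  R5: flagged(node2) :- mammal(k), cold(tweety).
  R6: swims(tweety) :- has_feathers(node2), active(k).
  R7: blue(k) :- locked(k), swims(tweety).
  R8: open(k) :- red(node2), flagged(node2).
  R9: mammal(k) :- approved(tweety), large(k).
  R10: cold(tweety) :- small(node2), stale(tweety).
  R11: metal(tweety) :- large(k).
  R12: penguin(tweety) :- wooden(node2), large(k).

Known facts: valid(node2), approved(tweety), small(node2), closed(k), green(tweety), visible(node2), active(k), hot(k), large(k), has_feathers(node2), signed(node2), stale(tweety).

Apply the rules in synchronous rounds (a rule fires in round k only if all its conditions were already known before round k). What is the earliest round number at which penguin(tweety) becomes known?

4

Round 1 — R2, R4, R6, R9, R10, R11, derive flies(tweety), locked(k), swims(tweety), mammal(k), cold(tweety), metal(tweety).
Round 2 — R5, R7, derive flagged(node2), blue(k).
Round 3 — R3, derive wooden(node2).
Round 4 — R12, derive penguin(tweety).
penguin(tweety) first appears in round 4.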